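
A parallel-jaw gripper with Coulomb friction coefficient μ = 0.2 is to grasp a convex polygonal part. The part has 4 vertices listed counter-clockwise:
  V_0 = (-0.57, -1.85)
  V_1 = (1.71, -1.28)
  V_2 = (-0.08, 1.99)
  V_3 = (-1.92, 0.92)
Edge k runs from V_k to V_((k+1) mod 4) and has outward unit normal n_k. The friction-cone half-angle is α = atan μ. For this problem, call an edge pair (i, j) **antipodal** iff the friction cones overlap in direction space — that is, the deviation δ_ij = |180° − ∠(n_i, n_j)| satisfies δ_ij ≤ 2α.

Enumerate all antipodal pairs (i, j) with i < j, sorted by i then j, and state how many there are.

count = 2; pairs: (0,2), (1,3)

α = atan 0.2 = 11.31°;  2α = 22.62°
n_0 = (+0.2425, -0.9701)
n_1 = (+0.8772, +0.4802)
n_2 = (-0.5027, +0.8645)
n_3 = (-0.8989, -0.4381)
  (0,1): δ = 75.34°  ·
  (0,2): δ = 16.14°  ✓
  (0,3): δ = 101.95°  ·
  (1,2): δ = 88.52°  ·
  (1,3): δ = 2.71°  ✓
  (2,3): δ = 94.20°  ·
antipodal pairs: 2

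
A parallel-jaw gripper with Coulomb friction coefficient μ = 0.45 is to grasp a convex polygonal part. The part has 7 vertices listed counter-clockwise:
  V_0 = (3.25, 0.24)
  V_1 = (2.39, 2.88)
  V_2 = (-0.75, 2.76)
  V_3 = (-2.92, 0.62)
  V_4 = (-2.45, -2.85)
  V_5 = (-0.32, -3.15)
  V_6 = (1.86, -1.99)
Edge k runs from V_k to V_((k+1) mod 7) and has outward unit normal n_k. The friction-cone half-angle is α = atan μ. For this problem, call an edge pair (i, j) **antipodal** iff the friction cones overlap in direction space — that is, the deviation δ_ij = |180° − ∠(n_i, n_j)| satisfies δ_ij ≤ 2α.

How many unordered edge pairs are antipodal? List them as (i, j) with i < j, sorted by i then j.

count = 6; pairs: (0,3), (1,4), (1,5), (2,5), (2,6), (3,6)

α = atan 0.45 = 24.23°;  2α = 48.46°
n_0 = (+0.9508, +0.3097)
n_1 = (-0.0382, +0.9993)
n_2 = (-0.7022, +0.7120)
n_3 = (-0.9910, -0.1342)
n_4 = (-0.1395, -0.9902)
n_5 = (+0.4697, -0.8828)
n_6 = (+0.8486, -0.5290)
  (0,1): δ = 105.85°  ·
  (0,2): δ = 63.44°  ·
  (0,3): δ = 10.33°  ✓
  (0,4): δ = 63.94°  ·
  (0,5): δ = 99.97°  ·
  (0,6): δ = 130.02°  ·
  (1,2): δ = 137.59°  ·
  (1,3): δ = 84.48°  ·
  (1,4): δ = 10.21°  ✓
  (1,5): δ = 25.83°  ✓
  (1,6): δ = 55.88°  ·
  (2,3): δ = 126.89°  ·
  (2,4): δ = 52.62°  ·
  (2,5): δ = 16.58°  ✓
  (2,6): δ = 13.46°  ✓
  (3,4): δ = 105.73°  ·
  (3,5): δ = 69.70°  ·
  (3,6): δ = 39.65°  ✓
  (4,5): δ = 143.97°  ·
  (4,6): δ = 113.92°  ·
  (5,6): δ = 149.95°  ·
antipodal pairs: 6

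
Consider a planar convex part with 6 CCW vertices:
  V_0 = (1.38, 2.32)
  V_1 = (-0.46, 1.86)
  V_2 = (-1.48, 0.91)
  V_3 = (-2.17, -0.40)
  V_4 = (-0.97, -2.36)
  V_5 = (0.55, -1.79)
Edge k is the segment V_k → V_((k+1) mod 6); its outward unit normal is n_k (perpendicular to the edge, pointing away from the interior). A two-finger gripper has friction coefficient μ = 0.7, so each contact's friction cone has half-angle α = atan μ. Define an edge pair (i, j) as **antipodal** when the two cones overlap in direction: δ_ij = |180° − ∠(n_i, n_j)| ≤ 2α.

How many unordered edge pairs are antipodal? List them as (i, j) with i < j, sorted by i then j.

count = 7; pairs: (0,4), (0,5), (1,4), (1,5), (2,4), (2,5), (3,5)

α = atan 0.7 = 34.99°;  2α = 69.98°
n_0 = (-0.2425, +0.9701)
n_1 = (-0.6816, +0.7318)
n_2 = (-0.8848, +0.4660)
n_3 = (-0.8529, -0.5222)
n_4 = (+0.3511, -0.9363)
n_5 = (+0.9802, -0.1980)
  (0,1): δ = 151.07°  ·
  (0,2): δ = 131.81°  ·
  (0,3): δ = 72.56°  ·
  (0,4): δ = 6.52°  ✓
  (0,5): δ = 64.55°  ✓
  (1,2): δ = 160.74°  ·
  (1,3): δ = 101.49°  ·
  (1,4): δ = 22.41°  ✓
  (1,5): δ = 35.62°  ✓
  (2,3): δ = 120.75°  ·
  (2,4): δ = 41.67°  ✓
  (2,5): δ = 16.36°  ✓
  (3,4): δ = 100.92°  ·
  (3,5): δ = 42.89°  ✓
  (4,5): δ = 121.97°  ·
antipodal pairs: 7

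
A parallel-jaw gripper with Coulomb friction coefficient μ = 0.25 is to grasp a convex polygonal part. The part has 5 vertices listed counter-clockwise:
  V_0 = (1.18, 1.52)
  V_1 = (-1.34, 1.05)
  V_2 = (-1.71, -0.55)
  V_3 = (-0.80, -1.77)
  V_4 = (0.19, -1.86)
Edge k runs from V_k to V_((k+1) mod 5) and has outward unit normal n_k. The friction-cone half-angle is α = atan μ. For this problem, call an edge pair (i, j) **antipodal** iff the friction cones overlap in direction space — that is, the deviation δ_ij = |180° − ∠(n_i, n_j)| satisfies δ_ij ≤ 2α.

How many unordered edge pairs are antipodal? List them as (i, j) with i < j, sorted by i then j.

α = atan 0.25 = 14.04°;  2α = 28.07°
n_0 = (-0.1833, +0.9830)
n_1 = (-0.9743, +0.2253)
n_2 = (-0.8016, -0.5979)
n_3 = (-0.0905, -0.9959)
n_4 = (+0.9597, -0.2811)
  (0,1): δ = 113.59°  ·
  (0,2): δ = 63.85°  ·
  (0,3): δ = 15.76°  ✓
  (0,4): δ = 63.11°  ·
  (1,2): δ = 130.26°  ·
  (1,3): δ = 82.17°  ·
  (1,4): δ = 3.30°  ✓
  (2,3): δ = 131.91°  ·
  (2,4): δ = 53.04°  ·
  (3,4): δ = 101.13°  ·
antipodal pairs: 2

count = 2; pairs: (0,3), (1,4)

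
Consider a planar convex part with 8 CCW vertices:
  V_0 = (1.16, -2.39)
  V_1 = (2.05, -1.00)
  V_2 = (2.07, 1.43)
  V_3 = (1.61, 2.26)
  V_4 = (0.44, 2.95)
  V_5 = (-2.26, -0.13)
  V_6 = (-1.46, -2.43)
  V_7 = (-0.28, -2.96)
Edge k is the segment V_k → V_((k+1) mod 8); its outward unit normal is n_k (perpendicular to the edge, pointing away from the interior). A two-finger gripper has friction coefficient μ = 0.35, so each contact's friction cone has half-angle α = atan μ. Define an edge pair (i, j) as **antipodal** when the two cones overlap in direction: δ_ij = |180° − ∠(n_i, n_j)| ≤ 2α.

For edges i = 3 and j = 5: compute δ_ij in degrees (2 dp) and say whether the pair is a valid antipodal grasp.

α = atan 0.35 = 19.29°;  2α = 38.58°
edge 3: e_3 = (-1.17, +0.69);  n_3 = (+0.5080, +0.8614)
edge 5: e_5 = (+0.80, -2.30);  n_5 = (-0.9445, -0.3285)
∠(n_3, n_5) = 139.71°
δ = |180° − 139.71°| = 40.29°
40.29° > 2α = 38.58°  →  invalid

δ = 40.29°, invalid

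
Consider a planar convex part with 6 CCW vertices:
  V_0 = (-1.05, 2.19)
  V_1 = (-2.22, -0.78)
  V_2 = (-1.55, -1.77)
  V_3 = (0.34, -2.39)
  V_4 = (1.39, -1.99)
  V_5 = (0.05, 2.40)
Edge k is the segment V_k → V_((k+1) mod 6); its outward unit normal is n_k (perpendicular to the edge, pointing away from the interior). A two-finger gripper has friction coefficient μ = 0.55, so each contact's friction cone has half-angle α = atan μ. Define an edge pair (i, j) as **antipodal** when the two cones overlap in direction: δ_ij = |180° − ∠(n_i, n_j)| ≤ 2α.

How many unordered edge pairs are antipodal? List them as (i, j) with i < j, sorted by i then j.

α = atan 0.55 = 28.81°;  2α = 57.62°
n_0 = (-0.9304, +0.3665)
n_1 = (-0.8282, -0.5605)
n_2 = (-0.3117, -0.9502)
n_3 = (+0.3560, -0.9345)
n_4 = (+0.9564, +0.2919)
n_5 = (-0.1875, +0.9823)
  (0,1): δ = 124.41°  ·
  (0,2): δ = 86.66°  ·
  (0,3): δ = 47.64°  ✓
  (0,4): δ = 38.48°  ✓
  (0,5): δ = 122.31°  ·
  (1,2): δ = 142.25°  ·
  (1,3): δ = 103.23°  ·
  (1,4): δ = 17.11°  ✓
  (1,5): δ = 66.72°  ·
  (2,3): δ = 140.98°  ·
  (2,4): δ = 54.86°  ✓
  (2,5): δ = 28.97°  ✓
  (3,4): δ = 93.88°  ·
  (3,5): δ = 10.05°  ✓
  (4,5): δ = 96.17°  ·
antipodal pairs: 6

count = 6; pairs: (0,3), (0,4), (1,4), (2,4), (2,5), (3,5)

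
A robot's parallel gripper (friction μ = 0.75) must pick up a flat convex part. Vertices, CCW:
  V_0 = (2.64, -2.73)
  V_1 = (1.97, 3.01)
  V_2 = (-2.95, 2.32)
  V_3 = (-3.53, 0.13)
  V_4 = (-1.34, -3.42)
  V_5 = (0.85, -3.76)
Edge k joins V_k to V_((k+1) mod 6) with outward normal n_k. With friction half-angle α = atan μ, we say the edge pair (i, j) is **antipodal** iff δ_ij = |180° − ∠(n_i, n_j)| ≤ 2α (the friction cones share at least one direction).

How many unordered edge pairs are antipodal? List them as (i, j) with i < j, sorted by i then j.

α = atan 0.75 = 36.87°;  2α = 73.74°
n_0 = (+0.9933, +0.1159)
n_1 = (-0.1389, +0.9903)
n_2 = (-0.9667, +0.2560)
n_3 = (-0.8511, -0.5250)
n_4 = (-0.1534, -0.9882)
n_5 = (+0.4987, -0.8667)
  (0,1): δ = 88.67°  ·
  (0,2): δ = 21.49°  ✓
  (0,3): δ = 25.01°  ✓
  (0,4): δ = 74.52°  ·
  (0,5): δ = 113.26°  ·
  (1,2): δ = 112.82°  ·
  (1,3): δ = 66.31°  ✓
  (1,4): δ = 16.81°  ✓
  (1,5): δ = 21.93°  ✓
  (2,3): δ = 133.50°  ·
  (2,4): δ = 83.99°  ·
  (2,5): δ = 45.25°  ✓
  (3,4): δ = 130.50°  ·
  (3,5): δ = 91.75°  ·
  (4,5): δ = 141.26°  ·
antipodal pairs: 6

count = 6; pairs: (0,2), (0,3), (1,3), (1,4), (1,5), (2,5)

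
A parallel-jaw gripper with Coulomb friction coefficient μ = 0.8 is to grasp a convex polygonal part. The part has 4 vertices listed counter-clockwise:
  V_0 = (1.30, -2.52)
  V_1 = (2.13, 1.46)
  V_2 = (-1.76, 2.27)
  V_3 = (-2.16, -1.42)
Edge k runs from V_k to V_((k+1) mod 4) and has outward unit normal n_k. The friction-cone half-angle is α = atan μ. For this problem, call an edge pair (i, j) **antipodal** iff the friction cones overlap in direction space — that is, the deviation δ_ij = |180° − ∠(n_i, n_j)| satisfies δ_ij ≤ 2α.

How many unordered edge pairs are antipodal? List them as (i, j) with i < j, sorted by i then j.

α = atan 0.8 = 38.66°;  2α = 77.32°
n_0 = (+0.9789, -0.2042)
n_1 = (+0.2039, +0.9790)
n_2 = (-0.9942, +0.1078)
n_3 = (-0.3030, -0.9530)
  (0,1): δ = 89.98°  ·
  (0,2): δ = 5.59°  ✓
  (0,3): δ = 84.14°  ·
  (1,2): δ = 84.42°  ·
  (1,3): δ = 5.87°  ✓
  (2,3): δ = 101.45°  ·
antipodal pairs: 2

count = 2; pairs: (0,2), (1,3)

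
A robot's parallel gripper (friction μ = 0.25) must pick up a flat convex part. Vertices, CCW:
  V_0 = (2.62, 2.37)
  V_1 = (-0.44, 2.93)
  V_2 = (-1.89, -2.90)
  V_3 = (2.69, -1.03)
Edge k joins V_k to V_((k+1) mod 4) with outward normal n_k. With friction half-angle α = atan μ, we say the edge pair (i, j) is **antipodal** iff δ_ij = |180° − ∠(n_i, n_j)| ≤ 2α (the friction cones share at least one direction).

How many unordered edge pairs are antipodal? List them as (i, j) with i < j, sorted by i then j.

count = 1; pairs: (1,3)

α = atan 0.25 = 14.04°;  2α = 28.07°
n_0 = (+0.1800, +0.9837)
n_1 = (-0.9704, +0.2414)
n_2 = (+0.3780, -0.9258)
n_3 = (+0.9998, +0.0206)
  (0,1): δ = 93.60°  ·
  (0,2): δ = 32.58°  ·
  (0,3): δ = 101.55°  ·
  (1,2): δ = 53.82°  ·
  (1,3): δ = 15.15°  ✓
  (2,3): δ = 111.03°  ·
antipodal pairs: 1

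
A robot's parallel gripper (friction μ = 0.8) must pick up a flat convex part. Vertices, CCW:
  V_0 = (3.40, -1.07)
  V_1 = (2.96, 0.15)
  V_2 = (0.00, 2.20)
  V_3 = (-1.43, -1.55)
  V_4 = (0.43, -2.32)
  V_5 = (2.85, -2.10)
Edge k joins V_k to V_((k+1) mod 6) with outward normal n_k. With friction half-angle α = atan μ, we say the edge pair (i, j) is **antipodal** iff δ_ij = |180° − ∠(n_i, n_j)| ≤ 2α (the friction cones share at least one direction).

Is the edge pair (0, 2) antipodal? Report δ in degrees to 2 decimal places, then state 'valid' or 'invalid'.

α = atan 0.8 = 38.66°;  2α = 77.32°
edge 0: e_0 = (-0.44, +1.22);  n_0 = (+0.9407, +0.3393)
edge 2: e_2 = (-1.43, -3.75);  n_2 = (-0.9344, +0.3563)
∠(n_0, n_2) = 139.29°
δ = |180° − 139.29°| = 40.71°
40.71° ≤ 2α = 77.32°  →  valid

δ = 40.71°, valid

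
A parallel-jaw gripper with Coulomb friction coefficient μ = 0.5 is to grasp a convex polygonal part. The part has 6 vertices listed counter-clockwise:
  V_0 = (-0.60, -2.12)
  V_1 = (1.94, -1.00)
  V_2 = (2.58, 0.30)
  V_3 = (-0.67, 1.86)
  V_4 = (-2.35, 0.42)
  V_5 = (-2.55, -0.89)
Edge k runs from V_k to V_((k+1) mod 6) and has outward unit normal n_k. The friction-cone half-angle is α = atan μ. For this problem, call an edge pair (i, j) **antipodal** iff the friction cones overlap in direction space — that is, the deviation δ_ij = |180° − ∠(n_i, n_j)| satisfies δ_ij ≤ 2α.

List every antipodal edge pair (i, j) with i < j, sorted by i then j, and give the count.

α = atan 0.5 = 26.57°;  2α = 53.13°
n_0 = (+0.4035, -0.9150)
n_1 = (+0.8972, -0.4417)
n_2 = (+0.4327, +0.9015)
n_3 = (-0.6508, +0.7593)
n_4 = (-0.9885, +0.1509)
n_5 = (-0.5335, -0.8458)
  (0,1): δ = 140.01°  ·
  (0,2): δ = 49.44°  ✓
  (0,3): δ = 16.81°  ✓
  (0,4): δ = 57.52°  ·
  (0,5): δ = 123.96°  ·
  (1,2): δ = 89.43°  ·
  (1,3): δ = 23.19°  ✓
  (1,4): δ = 17.53°  ✓
  (1,5): δ = 83.97°  ·
  (2,3): δ = 113.76°  ·
  (2,4): δ = 73.04°  ·
  (2,5): δ = 6.60°  ✓
  (3,4): δ = 139.28°  ·
  (3,5): δ = 72.84°  ·
  (4,5): δ = 113.56°  ·
antipodal pairs: 5

count = 5; pairs: (0,2), (0,3), (1,3), (1,4), (2,5)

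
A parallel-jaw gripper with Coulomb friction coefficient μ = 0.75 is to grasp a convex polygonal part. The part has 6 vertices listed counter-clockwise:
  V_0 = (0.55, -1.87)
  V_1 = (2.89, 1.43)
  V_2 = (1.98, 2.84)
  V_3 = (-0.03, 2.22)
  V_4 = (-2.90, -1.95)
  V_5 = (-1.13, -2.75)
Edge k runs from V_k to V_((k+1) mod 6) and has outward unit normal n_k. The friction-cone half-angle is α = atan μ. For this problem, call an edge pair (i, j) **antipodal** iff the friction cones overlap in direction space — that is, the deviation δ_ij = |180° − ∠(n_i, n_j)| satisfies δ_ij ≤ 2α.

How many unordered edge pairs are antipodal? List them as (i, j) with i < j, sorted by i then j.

count = 7; pairs: (0,2), (0,3), (1,3), (1,4), (2,4), (2,5), (3,5)

α = atan 0.75 = 36.87°;  2α = 73.74°
n_0 = (+0.8157, -0.5784)
n_1 = (+0.8402, +0.5423)
n_2 = (-0.2948, +0.9556)
n_3 = (-0.8238, +0.5669)
n_4 = (-0.4119, -0.9112)
n_5 = (+0.4640, -0.8858)
  (0,1): δ = 111.82°  ·
  (0,2): δ = 37.52°  ✓
  (0,3): δ = 0.80°  ✓
  (0,4): δ = 101.02°  ·
  (0,5): δ = 152.99°  ·
  (1,2): δ = 105.70°  ·
  (1,3): δ = 67.38°  ✓
  (1,4): δ = 32.84°  ✓
  (1,5): δ = 84.81°  ·
  (2,3): δ = 141.68°  ·
  (2,4): δ = 41.46°  ✓
  (2,5): δ = 10.50°  ✓
  (3,4): δ = 79.78°  ·
  (3,5): δ = 27.82°  ✓
  (4,5): δ = 128.03°  ·
antipodal pairs: 7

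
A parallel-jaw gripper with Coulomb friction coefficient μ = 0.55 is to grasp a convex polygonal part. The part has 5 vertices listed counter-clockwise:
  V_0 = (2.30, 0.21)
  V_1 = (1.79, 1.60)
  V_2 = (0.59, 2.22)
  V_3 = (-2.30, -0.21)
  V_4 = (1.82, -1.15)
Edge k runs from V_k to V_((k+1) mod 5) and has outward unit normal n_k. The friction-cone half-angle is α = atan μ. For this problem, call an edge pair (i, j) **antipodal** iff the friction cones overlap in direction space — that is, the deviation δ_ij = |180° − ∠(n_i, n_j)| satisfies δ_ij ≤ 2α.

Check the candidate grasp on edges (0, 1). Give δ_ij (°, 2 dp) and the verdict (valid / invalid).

α = atan 0.55 = 28.81°;  2α = 57.62°
edge 0: e_0 = (-0.51, +1.39);  n_0 = (+0.9388, +0.3445)
edge 1: e_1 = (-1.20, +0.62);  n_1 = (+0.4590, +0.8884)
∠(n_0, n_1) = 42.53°
δ = |180° − 42.53°| = 137.47°
137.47° > 2α = 57.62°  →  invalid

δ = 137.47°, invalid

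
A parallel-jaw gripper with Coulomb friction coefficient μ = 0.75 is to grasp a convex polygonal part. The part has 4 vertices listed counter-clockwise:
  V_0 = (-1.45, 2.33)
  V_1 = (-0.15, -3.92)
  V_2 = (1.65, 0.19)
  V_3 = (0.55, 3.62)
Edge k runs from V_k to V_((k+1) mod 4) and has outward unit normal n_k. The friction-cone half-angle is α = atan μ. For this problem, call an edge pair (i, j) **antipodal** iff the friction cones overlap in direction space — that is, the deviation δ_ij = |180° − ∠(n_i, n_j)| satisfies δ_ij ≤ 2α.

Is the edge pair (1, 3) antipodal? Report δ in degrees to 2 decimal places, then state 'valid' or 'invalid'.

δ = 33.53°, valid

α = atan 0.75 = 36.87°;  2α = 73.74°
edge 1: e_1 = (+1.80, +4.11);  n_1 = (+0.9160, -0.4012)
edge 3: e_3 = (-2.00, -1.29);  n_3 = (-0.5420, +0.8404)
∠(n_1, n_3) = 146.47°
δ = |180° − 146.47°| = 33.53°
33.53° ≤ 2α = 73.74°  →  valid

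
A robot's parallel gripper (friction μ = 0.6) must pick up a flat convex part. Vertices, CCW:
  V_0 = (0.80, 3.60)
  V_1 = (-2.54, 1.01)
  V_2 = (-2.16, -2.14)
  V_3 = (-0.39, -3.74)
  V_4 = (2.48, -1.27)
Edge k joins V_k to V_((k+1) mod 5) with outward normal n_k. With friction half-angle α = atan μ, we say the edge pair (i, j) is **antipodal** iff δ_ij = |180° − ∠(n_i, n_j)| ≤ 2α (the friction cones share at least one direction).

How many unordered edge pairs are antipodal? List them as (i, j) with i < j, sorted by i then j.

count = 4; pairs: (0,3), (1,3), (1,4), (2,4)

α = atan 0.6 = 30.96°;  2α = 61.93°
n_0 = (-0.6128, +0.7902)
n_1 = (-0.9928, -0.1198)
n_2 = (-0.6706, -0.7418)
n_3 = (+0.6523, -0.7580)
n_4 = (+0.9453, +0.3261)
  (0,1): δ = 120.91°  ·
  (0,2): δ = 79.90°  ·
  (0,3): δ = 2.92°  ✓
  (0,4): δ = 71.24°  ·
  (1,2): δ = 138.99°  ·
  (1,3): δ = 56.16°  ✓
  (1,4): δ = 12.15°  ✓
  (2,3): δ = 97.17°  ·
  (2,4): δ = 28.85°  ✓
  (3,4): δ = 111.68°  ·
antipodal pairs: 4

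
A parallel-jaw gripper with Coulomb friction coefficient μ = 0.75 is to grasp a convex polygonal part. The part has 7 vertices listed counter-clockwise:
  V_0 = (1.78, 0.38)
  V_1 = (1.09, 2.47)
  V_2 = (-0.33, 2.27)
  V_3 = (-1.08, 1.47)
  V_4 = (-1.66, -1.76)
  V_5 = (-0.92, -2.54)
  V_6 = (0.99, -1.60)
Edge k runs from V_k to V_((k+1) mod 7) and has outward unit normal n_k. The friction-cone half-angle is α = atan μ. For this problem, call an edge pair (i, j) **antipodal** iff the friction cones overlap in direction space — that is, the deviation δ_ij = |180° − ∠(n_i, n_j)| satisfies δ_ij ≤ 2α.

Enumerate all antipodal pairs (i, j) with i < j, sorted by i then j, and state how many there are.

count = 11; pairs: (0,2), (0,3), (0,4), (1,4), (1,5), (1,6), (2,5), (2,6), (3,5), (3,6), (4,6)

α = atan 0.75 = 36.87°;  2α = 73.74°
n_0 = (+0.9496, +0.3135)
n_1 = (-0.1395, +0.9902)
n_2 = (-0.7295, +0.6839)
n_3 = (-0.9843, +0.1767)
n_4 = (-0.7255, -0.6883)
n_5 = (+0.4416, -0.8972)
n_6 = (+0.9288, -0.3706)
  (0,1): δ = 100.25°  ·
  (0,2): δ = 61.42°  ✓
  (0,3): δ = 28.45°  ✓
  (0,4): δ = 25.22°  ✓
  (0,5): δ = 97.93°  ·
  (0,6): δ = 139.98°  ·
  (1,2): δ = 141.17°  ·
  (1,3): δ = 108.20°  ·
  (1,4): δ = 54.52°  ✓
  (1,5): δ = 18.19°  ✓
  (1,6): δ = 60.23°  ✓
  (2,3): δ = 147.03°  ·
  (2,4): δ = 93.36°  ·
  (2,5): δ = 20.64°  ✓
  (2,6): δ = 21.40°  ✓
  (3,4): δ = 126.33°  ·
  (3,5): δ = 53.62°  ✓
  (3,6): δ = 11.57°  ✓
  (4,5): δ = 107.29°  ·
  (4,6): δ = 65.24°  ✓
  (5,6): δ = 137.96°  ·
antipodal pairs: 11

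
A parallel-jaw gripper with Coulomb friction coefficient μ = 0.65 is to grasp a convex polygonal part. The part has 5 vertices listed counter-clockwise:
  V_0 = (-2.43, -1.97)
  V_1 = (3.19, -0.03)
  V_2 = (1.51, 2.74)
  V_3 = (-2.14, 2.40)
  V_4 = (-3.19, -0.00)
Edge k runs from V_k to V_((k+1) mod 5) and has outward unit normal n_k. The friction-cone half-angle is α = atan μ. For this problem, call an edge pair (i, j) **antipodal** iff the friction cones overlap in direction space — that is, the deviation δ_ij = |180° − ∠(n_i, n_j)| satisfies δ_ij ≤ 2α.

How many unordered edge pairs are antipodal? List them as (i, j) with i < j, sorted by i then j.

α = atan 0.65 = 33.02°;  2α = 66.05°
n_0 = (+0.3263, -0.9453)
n_1 = (+0.8550, +0.5186)
n_2 = (-0.0927, +0.9957)
n_3 = (-0.9162, +0.4008)
n_4 = (-0.9330, -0.3599)
  (0,1): δ = 77.81°  ·
  (0,2): δ = 13.72°  ✓
  (0,3): δ = 47.33°  ✓
  (0,4): δ = 92.05°  ·
  (1,2): δ = 115.91°  ·
  (1,3): δ = 54.87°  ✓
  (1,4): δ = 10.14°  ✓
  (2,3): δ = 118.95°  ·
  (2,4): δ = 74.23°  ·
  (3,4): δ = 135.27°  ·
antipodal pairs: 4

count = 4; pairs: (0,2), (0,3), (1,3), (1,4)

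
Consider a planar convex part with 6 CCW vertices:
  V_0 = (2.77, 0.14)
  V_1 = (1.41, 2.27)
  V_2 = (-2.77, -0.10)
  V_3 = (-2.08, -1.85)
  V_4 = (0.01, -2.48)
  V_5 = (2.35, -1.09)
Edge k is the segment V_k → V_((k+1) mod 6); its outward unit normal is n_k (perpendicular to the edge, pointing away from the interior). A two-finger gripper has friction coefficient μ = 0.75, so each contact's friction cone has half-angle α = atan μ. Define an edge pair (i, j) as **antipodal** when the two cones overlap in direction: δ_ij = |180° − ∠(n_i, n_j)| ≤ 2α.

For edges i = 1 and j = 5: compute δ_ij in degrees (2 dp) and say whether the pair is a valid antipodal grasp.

δ = 41.59°, valid

α = atan 0.75 = 36.87°;  2α = 73.74°
edge 1: e_1 = (-4.18, -2.37);  n_1 = (-0.4932, +0.8699)
edge 5: e_5 = (+0.42, +1.23);  n_5 = (+0.9463, -0.3231)
∠(n_1, n_5) = 138.41°
δ = |180° − 138.41°| = 41.59°
41.59° ≤ 2α = 73.74°  →  valid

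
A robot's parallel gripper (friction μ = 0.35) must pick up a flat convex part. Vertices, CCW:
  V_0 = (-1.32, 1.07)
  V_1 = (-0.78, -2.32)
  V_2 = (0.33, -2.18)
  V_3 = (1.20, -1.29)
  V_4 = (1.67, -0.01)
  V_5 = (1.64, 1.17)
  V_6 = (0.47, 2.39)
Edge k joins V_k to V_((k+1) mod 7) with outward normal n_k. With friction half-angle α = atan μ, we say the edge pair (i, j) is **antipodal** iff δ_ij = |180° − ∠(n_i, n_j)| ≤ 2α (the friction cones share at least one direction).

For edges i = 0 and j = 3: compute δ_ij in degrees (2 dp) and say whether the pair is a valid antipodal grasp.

δ = 29.21°, valid

α = atan 0.35 = 19.29°;  2α = 38.58°
edge 0: e_0 = (+0.54, -3.39);  n_0 = (-0.9875, -0.1573)
edge 3: e_3 = (+0.47, +1.28);  n_3 = (+0.9387, -0.3447)
∠(n_0, n_3) = 150.79°
δ = |180° − 150.79°| = 29.21°
29.21° ≤ 2α = 38.58°  →  valid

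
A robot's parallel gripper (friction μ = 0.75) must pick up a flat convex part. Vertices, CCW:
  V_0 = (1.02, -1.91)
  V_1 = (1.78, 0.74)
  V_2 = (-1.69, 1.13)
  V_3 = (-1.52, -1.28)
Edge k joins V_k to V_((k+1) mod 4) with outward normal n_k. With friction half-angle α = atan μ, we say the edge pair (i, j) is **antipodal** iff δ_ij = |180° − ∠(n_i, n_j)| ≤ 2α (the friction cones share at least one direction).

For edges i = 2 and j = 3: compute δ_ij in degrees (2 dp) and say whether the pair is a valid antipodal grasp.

α = atan 0.75 = 36.87°;  2α = 73.74°
edge 2: e_2 = (+0.17, -2.41);  n_2 = (-0.9975, -0.0704)
edge 3: e_3 = (+2.54, -0.63);  n_3 = (-0.2407, -0.9706)
∠(n_2, n_3) = 72.04°
δ = |180° − 72.04°| = 107.96°
107.96° > 2α = 73.74°  →  invalid

δ = 107.96°, invalid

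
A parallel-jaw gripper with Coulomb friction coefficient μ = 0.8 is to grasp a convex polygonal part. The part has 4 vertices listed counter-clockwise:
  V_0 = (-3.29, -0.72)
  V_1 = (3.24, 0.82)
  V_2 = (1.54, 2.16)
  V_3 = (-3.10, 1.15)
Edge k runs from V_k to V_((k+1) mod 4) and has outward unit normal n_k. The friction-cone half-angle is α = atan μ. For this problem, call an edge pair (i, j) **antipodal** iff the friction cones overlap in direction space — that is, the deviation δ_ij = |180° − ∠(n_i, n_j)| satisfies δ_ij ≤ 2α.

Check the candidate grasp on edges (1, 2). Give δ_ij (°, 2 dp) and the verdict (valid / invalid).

δ = 129.47°, invalid

α = atan 0.8 = 38.66°;  2α = 77.32°
edge 1: e_1 = (-1.70, +1.34);  n_1 = (+0.6190, +0.7854)
edge 2: e_2 = (-4.64, -1.01);  n_2 = (-0.2127, +0.9771)
∠(n_1, n_2) = 50.53°
δ = |180° − 50.53°| = 129.47°
129.47° > 2α = 77.32°  →  invalid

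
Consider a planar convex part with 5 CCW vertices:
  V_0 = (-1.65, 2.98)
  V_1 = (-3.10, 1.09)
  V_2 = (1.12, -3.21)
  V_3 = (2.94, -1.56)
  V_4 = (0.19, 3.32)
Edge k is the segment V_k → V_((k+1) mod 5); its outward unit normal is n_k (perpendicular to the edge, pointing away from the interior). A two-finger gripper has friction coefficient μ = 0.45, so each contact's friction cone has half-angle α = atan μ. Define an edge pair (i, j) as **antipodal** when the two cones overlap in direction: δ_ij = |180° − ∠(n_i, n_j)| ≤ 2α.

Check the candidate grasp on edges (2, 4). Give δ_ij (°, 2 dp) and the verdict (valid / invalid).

α = atan 0.45 = 24.23°;  2α = 48.46°
edge 2: e_2 = (+1.82, +1.65);  n_2 = (+0.6717, -0.7409)
edge 4: e_4 = (-1.84, -0.34);  n_4 = (-0.1817, +0.9834)
∠(n_2, n_4) = 148.27°
δ = |180° − 148.27°| = 31.73°
31.73° ≤ 2α = 48.46°  →  valid

δ = 31.73°, valid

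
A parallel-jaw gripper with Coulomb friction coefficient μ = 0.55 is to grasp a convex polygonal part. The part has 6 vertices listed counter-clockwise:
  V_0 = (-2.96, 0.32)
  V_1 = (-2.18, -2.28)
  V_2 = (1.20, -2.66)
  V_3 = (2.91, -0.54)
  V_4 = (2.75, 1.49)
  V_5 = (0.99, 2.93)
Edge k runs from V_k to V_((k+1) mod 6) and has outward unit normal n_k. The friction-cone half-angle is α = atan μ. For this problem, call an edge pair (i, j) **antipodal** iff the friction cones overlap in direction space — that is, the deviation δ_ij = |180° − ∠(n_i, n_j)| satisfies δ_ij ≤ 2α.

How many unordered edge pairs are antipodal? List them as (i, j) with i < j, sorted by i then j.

count = 6; pairs: (0,2), (0,3), (0,4), (1,4), (1,5), (2,5)

α = atan 0.55 = 28.81°;  2α = 57.62°
n_0 = (-0.9578, -0.2873)
n_1 = (-0.1117, -0.9937)
n_2 = (+0.7784, -0.6278)
n_3 = (+0.9969, +0.0786)
n_4 = (+0.6332, +0.7740)
n_5 = (-0.5513, +0.8343)
  (0,1): δ = 113.11°  ·
  (0,2): δ = 55.59°  ✓
  (0,3): δ = 12.19°  ✓
  (0,4): δ = 34.01°  ✓
  (0,5): δ = 106.76°  ·
  (1,2): δ = 122.48°  ·
  (1,3): δ = 79.08°  ·
  (1,4): δ = 32.87°  ✓
  (1,5): δ = 39.87°  ✓
  (2,3): δ = 136.60°  ·
  (2,4): δ = 90.40°  ·
  (2,5): δ = 17.66°  ✓
  (3,4): δ = 133.80°  ·
  (3,5): δ = 61.05°  ·
  (4,5): δ = 107.26°  ·
antipodal pairs: 6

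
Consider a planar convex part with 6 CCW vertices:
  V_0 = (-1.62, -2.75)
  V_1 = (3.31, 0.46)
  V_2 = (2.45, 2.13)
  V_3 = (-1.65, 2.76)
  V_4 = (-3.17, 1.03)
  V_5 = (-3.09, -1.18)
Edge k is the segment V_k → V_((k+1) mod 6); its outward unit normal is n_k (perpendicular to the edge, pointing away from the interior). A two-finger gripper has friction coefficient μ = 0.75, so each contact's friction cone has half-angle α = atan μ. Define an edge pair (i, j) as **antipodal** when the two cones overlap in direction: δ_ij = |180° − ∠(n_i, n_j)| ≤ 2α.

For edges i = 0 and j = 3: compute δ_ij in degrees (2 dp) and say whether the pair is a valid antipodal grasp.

α = atan 0.75 = 36.87°;  2α = 73.74°
edge 0: e_0 = (+4.93, +3.21);  n_0 = (+0.5456, -0.8380)
edge 3: e_3 = (-1.52, -1.73);  n_3 = (-0.7512, +0.6600)
∠(n_0, n_3) = 164.37°
δ = |180° − 164.37°| = 15.63°
15.63° ≤ 2α = 73.74°  →  valid

δ = 15.63°, valid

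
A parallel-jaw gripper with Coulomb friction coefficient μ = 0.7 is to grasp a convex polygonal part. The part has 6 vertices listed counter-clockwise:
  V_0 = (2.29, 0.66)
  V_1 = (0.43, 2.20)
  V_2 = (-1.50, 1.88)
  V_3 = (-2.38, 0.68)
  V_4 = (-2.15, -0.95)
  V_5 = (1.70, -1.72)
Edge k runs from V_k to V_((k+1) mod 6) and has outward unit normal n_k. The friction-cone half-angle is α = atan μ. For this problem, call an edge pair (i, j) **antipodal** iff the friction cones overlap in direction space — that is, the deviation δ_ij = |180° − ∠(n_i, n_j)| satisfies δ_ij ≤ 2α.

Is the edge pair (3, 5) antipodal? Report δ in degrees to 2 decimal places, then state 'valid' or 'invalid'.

α = atan 0.7 = 34.99°;  2α = 69.98°
edge 3: e_3 = (+0.23, -1.63);  n_3 = (-0.9902, -0.1397)
edge 5: e_5 = (+0.59, +2.38);  n_5 = (+0.9706, -0.2406)
∠(n_3, n_5) = 158.05°
δ = |180° − 158.05°| = 21.95°
21.95° ≤ 2α = 69.98°  →  valid

δ = 21.95°, valid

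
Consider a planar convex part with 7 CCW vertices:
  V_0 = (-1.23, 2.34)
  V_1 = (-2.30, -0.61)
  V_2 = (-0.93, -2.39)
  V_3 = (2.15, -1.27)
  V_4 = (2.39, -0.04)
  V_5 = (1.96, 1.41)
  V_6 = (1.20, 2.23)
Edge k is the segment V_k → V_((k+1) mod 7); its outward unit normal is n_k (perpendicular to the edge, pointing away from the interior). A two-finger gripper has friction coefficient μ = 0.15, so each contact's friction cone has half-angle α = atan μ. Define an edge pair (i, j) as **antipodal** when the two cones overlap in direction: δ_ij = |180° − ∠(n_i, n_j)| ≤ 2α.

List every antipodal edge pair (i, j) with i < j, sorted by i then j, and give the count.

α = atan 0.15 = 8.53°;  2α = 17.06°
n_0 = (-0.9401, +0.3410)
n_1 = (-0.7925, -0.6099)
n_2 = (+0.3417, -0.9398)
n_3 = (+0.9815, -0.1915)
n_4 = (+0.9587, +0.2843)
n_5 = (+0.7334, +0.6798)
n_6 = (+0.0452, +0.9990)
  (0,1): δ = 122.48°  ·
  (0,2): δ = 50.08°  ·
  (0,3): δ = 8.90°  ✓
  (0,4): δ = 36.45°  ·
  (0,5): δ = 62.76°  ·
  (0,6): δ = 107.34°  ·
  (1,2): δ = 107.60°  ·
  (1,3): δ = 48.63°  ·
  (1,4): δ = 21.07°  ·
  (1,5): δ = 5.24°  ✓
  (1,6): δ = 49.82°  ·
  (2,3): δ = 121.02°  ·
  (2,4): δ = 93.47°  ·
  (2,5): δ = 67.16°  ·
  (2,6): δ = 22.57°  ·
  (3,4): δ = 152.44°  ·
  (3,5): δ = 126.13°  ·
  (3,6): δ = 81.55°  ·
  (4,5): δ = 153.69°  ·
  (4,6): δ = 109.11°  ·
  (5,6): δ = 135.42°  ·
antipodal pairs: 2

count = 2; pairs: (0,3), (1,5)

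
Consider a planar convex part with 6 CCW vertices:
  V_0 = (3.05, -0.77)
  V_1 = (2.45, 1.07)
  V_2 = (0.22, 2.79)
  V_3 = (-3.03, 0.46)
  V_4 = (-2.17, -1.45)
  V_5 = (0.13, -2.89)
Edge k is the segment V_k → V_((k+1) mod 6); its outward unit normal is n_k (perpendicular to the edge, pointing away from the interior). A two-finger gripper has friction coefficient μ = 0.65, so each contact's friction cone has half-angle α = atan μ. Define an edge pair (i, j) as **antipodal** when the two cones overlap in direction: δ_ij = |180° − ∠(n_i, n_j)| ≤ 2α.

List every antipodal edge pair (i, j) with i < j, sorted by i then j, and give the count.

count = 5; pairs: (0,3), (0,4), (1,3), (1,4), (2,5)

α = atan 0.65 = 33.02°;  2α = 66.05°
n_0 = (+0.9507, +0.3100)
n_1 = (+0.6107, +0.7918)
n_2 = (-0.5827, +0.8127)
n_3 = (-0.9118, -0.4106)
n_4 = (-0.5307, -0.8476)
n_5 = (+0.5875, -0.8092)
  (0,1): δ = 145.70°  ·
  (0,2): δ = 72.42°  ·
  (0,3): δ = 6.18°  ✓
  (0,4): δ = 39.89°  ✓
  (0,5): δ = 107.92°  ·
  (1,2): δ = 106.72°  ·
  (1,3): δ = 28.12°  ✓
  (1,4): δ = 5.59°  ✓
  (1,5): δ = 73.62°  ·
  (2,3): δ = 101.40°  ·
  (2,4): δ = 67.69°  ·
  (2,5): δ = 0.34°  ✓
  (3,4): δ = 146.29°  ·
  (3,5): δ = 78.26°  ·
  (4,5): δ = 111.97°  ·
antipodal pairs: 5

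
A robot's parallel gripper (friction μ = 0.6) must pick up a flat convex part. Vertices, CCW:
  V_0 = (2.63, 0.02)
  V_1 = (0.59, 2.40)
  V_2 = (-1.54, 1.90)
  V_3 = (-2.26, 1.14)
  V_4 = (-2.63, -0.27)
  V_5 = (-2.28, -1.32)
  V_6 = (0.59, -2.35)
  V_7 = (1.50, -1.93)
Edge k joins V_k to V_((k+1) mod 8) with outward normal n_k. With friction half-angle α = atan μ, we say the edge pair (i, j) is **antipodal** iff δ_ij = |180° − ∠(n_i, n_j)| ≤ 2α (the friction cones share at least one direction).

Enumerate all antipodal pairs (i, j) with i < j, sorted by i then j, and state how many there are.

α = atan 0.6 = 30.96°;  2α = 61.93°
n_0 = (+0.7593, +0.6508)
n_1 = (-0.2285, +0.9735)
n_2 = (-0.7260, +0.6877)
n_3 = (-0.9673, +0.2538)
n_4 = (-0.9487, -0.3162)
n_5 = (-0.3378, -0.9412)
n_6 = (+0.4191, -0.9080)
n_7 = (+0.8652, -0.5014)
  (0,1): δ = 117.39°  ·
  (0,2): δ = 84.05°  ·
  (0,3): δ = 55.30°  ✓
  (0,4): δ = 22.17°  ✓
  (0,5): δ = 29.66°  ✓
  (0,6): δ = 74.17°  ·
  (0,7): δ = 109.31°  ·
  (1,2): δ = 146.66°  ·
  (1,3): δ = 117.91°  ·
  (1,4): δ = 84.78°  ·
  (1,5): δ = 32.95°  ✓
  (1,6): δ = 11.56°  ✓
  (1,7): δ = 46.70°  ✓
  (2,3): δ = 151.25°  ·
  (2,4): δ = 118.11°  ·
  (2,5): δ = 66.29°  ·
  (2,6): δ = 21.77°  ✓
  (2,7): δ = 13.36°  ✓
  (3,4): δ = 146.86°  ·
  (3,5): δ = 95.04°  ·
  (3,6): δ = 50.52°  ✓
  (3,7): δ = 15.39°  ✓
  (4,5): δ = 128.18°  ·
  (4,6): δ = 83.66°  ·
  (4,7): δ = 48.53°  ✓
  (5,6): δ = 135.48°  ·
  (5,7): δ = 100.35°  ·
  (6,7): δ = 144.87°  ·
antipodal pairs: 11

count = 11; pairs: (0,3), (0,4), (0,5), (1,5), (1,6), (1,7), (2,6), (2,7), (3,6), (3,7), (4,7)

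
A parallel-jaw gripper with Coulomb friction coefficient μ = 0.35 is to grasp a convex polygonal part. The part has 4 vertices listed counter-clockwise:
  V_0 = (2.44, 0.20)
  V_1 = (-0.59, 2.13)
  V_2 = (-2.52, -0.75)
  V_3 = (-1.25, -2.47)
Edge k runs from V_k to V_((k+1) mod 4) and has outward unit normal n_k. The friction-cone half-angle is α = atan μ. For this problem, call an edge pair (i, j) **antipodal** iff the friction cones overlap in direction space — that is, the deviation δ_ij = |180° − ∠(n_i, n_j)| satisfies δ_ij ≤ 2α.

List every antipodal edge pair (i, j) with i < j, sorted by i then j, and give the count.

α = atan 0.35 = 19.29°;  2α = 38.58°
n_0 = (+0.5372, +0.8434)
n_1 = (-0.8307, +0.5567)
n_2 = (-0.8045, -0.5940)
n_3 = (+0.5862, -0.8102)
  (0,1): δ = 91.33°  ·
  (0,2): δ = 21.06°  ✓
  (0,3): δ = 68.38°  ·
  (1,2): δ = 109.73°  ·
  (1,3): δ = 20.28°  ✓
  (2,3): δ = 90.55°  ·
antipodal pairs: 2

count = 2; pairs: (0,2), (1,3)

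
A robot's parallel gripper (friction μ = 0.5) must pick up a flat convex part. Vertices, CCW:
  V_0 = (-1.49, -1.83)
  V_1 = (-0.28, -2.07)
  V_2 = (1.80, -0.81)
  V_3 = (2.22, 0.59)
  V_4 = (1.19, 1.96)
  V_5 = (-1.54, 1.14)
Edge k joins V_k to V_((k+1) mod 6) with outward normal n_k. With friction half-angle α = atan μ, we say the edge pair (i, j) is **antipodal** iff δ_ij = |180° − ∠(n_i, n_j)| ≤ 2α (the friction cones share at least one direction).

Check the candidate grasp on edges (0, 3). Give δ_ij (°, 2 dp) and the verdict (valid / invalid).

α = atan 0.5 = 26.57°;  2α = 53.13°
edge 0: e_0 = (+1.21, -0.24);  n_0 = (-0.1946, -0.9809)
edge 3: e_3 = (-1.03, +1.37);  n_3 = (+0.7993, +0.6009)
∠(n_0, n_3) = 138.16°
δ = |180° − 138.16°| = 41.84°
41.84° ≤ 2α = 53.13°  →  valid

δ = 41.84°, valid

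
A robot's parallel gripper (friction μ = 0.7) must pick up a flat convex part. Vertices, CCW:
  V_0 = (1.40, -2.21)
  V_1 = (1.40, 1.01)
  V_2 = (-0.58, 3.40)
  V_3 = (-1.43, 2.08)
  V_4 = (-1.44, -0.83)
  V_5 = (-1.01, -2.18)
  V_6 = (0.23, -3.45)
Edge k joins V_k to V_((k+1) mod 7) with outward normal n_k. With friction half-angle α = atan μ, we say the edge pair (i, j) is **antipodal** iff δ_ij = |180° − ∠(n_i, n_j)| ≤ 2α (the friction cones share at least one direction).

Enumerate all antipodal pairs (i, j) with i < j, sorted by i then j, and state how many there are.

count = 10; pairs: (0,2), (0,3), (0,4), (0,5), (1,3), (1,4), (1,5), (2,6), (3,6), (4,6)

α = atan 0.7 = 34.99°;  2α = 69.98°
n_0 = (+1.0000, -0.0000)
n_1 = (+0.7701, +0.6380)
n_2 = (-0.8408, +0.5414)
n_3 = (-1.0000, +0.0034)
n_4 = (-0.9528, -0.3035)
n_5 = (-0.7155, -0.6986)
n_6 = (+0.7273, -0.6863)
  (0,1): δ = 140.36°  ·
  (0,2): δ = 32.78°  ✓
  (0,3): δ = 0.20°  ✓
  (0,4): δ = 17.67°  ✓
  (0,5): δ = 44.32°  ✓
  (0,6): δ = 136.66°  ·
  (1,2): δ = 72.42°  ·
  (1,3): δ = 39.84°  ✓
  (1,4): δ = 21.97°  ✓
  (1,5): δ = 4.68°  ✓
  (1,6): δ = 97.02°  ·
  (2,3): δ = 147.42°  ·
  (2,4): δ = 129.55°  ·
  (2,5): δ = 102.91°  ·
  (2,6): δ = 10.56°  ✓
  (3,4): δ = 162.14°  ·
  (3,5): δ = 135.49°  ·
  (3,6): δ = 43.14°  ✓
  (4,5): δ = 153.35°  ·
  (4,6): δ = 61.00°  ✓
  (5,6): δ = 87.65°  ·
antipodal pairs: 10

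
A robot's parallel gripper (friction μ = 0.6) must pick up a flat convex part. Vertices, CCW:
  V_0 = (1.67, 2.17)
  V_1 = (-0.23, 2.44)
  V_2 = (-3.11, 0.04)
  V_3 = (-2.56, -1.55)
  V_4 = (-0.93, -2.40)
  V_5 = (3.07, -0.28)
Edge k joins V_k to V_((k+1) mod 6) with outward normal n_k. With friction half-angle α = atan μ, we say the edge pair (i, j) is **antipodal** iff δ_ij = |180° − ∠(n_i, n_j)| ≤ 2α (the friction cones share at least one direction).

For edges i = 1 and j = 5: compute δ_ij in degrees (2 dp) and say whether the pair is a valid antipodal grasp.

α = atan 0.6 = 30.96°;  2α = 61.93°
edge 1: e_1 = (-2.88, -2.40);  n_1 = (-0.6402, +0.7682)
edge 5: e_5 = (-1.40, +2.45);  n_5 = (+0.8682, +0.4961)
∠(n_1, n_5) = 100.06°
δ = |180° − 100.06°| = 79.94°
79.94° > 2α = 61.93°  →  invalid

δ = 79.94°, invalid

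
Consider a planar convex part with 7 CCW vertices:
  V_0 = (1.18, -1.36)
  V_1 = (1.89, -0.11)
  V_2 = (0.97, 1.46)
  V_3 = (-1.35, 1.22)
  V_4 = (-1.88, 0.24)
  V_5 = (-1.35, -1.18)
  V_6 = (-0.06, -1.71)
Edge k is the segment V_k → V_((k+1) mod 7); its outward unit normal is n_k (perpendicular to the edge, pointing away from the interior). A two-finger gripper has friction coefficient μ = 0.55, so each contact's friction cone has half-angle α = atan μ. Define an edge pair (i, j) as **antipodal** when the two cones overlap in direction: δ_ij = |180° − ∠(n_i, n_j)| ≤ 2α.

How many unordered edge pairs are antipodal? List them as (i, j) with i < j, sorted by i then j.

α = atan 0.55 = 28.81°;  2α = 57.62°
n_0 = (+0.8695, -0.4939)
n_1 = (+0.8628, +0.5056)
n_2 = (-0.1029, +0.9947)
n_3 = (-0.8796, +0.4757)
n_4 = (-0.9369, -0.3497)
n_5 = (-0.3800, -0.9250)
n_6 = (+0.2716, -0.9624)
  (0,1): δ = 120.03°  ·
  (0,2): δ = 54.50°  ✓
  (0,3): δ = 1.19°  ✓
  (0,4): δ = 50.06°  ✓
  (0,5): δ = 97.26°  ·
  (0,6): δ = 135.36°  ·
  (1,2): δ = 114.46°  ·
  (1,3): δ = 58.78°  ·
  (1,4): δ = 9.90°  ✓
  (1,5): δ = 37.29°  ✓
  (1,6): δ = 75.39°  ·
  (2,3): δ = 124.31°  ·
  (2,4): δ = 75.44°  ·
  (2,5): δ = 28.24°  ✓
  (2,6): δ = 9.86°  ✓
  (3,4): δ = 131.13°  ·
  (3,5): δ = 83.93°  ·
  (3,6): δ = 45.83°  ✓
  (4,5): δ = 132.80°  ·
  (4,6): δ = 94.71°  ·
  (5,6): δ = 141.90°  ·
antipodal pairs: 8

count = 8; pairs: (0,2), (0,3), (0,4), (1,4), (1,5), (2,5), (2,6), (3,6)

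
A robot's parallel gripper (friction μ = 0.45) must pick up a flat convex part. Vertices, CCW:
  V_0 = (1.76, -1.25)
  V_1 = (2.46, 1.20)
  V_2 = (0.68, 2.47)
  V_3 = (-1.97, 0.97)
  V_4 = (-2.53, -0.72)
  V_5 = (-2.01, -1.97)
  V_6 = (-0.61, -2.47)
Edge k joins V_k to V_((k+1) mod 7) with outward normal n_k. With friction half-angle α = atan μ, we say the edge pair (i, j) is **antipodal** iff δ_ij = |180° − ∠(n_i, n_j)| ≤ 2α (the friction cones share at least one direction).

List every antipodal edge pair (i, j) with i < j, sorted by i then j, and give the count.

α = atan 0.45 = 24.23°;  2α = 48.46°
n_0 = (+0.9615, -0.2747)
n_1 = (+0.5808, +0.8140)
n_2 = (-0.4926, +0.8703)
n_3 = (-0.9492, +0.3145)
n_4 = (-0.9233, -0.3841)
n_5 = (-0.3363, -0.9417)
n_6 = (+0.4577, -0.8891)
  (0,1): δ = 109.56°  ·
  (0,2): δ = 44.54°  ✓
  (0,3): δ = 2.39°  ✓
  (0,4): δ = 38.53°  ✓
  (0,5): δ = 86.29°  ·
  (0,6): δ = 133.18°  ·
  (1,2): δ = 114.98°  ·
  (1,3): δ = 72.83°  ·
  (1,4): δ = 31.91°  ✓
  (1,5): δ = 15.85°  ✓
  (1,6): δ = 62.75°  ·
  (2,3): δ = 137.84°  ·
  (2,4): δ = 96.92°  ·
  (2,5): δ = 49.17°  ·
  (2,6): δ = 2.27°  ✓
  (3,4): δ = 139.08°  ·
  (3,5): δ = 91.32°  ·
  (3,6): δ = 44.43°  ✓
  (4,5): δ = 132.24°  ·
  (4,6): δ = 85.35°  ·
  (5,6): δ = 133.11°  ·
antipodal pairs: 7

count = 7; pairs: (0,2), (0,3), (0,4), (1,4), (1,5), (2,6), (3,6)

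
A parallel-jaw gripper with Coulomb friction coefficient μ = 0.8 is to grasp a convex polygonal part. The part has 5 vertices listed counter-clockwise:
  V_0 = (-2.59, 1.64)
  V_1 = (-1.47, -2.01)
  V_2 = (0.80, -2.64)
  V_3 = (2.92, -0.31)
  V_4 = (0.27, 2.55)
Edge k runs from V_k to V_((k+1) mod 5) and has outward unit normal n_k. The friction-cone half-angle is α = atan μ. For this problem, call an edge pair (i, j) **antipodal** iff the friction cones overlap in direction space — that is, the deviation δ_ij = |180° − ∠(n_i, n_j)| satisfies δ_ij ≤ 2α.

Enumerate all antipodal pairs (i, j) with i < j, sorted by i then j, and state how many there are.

count = 5; pairs: (0,2), (0,3), (1,3), (1,4), (2,4)

α = atan 0.8 = 38.66°;  2α = 77.32°
n_0 = (-0.9560, -0.2933)
n_1 = (-0.2674, -0.9636)
n_2 = (+0.7397, -0.6730)
n_3 = (+0.7335, +0.6797)
n_4 = (-0.3032, +0.9529)
  (0,1): δ = 122.57°  ·
  (0,2): δ = 59.36°  ✓
  (0,3): δ = 25.76°  ✓
  (0,4): δ = 90.59°  ·
  (1,2): δ = 116.79°  ·
  (1,3): δ = 31.67°  ✓
  (1,4): δ = 33.16°  ✓
  (2,3): δ = 94.88°  ·
  (2,4): δ = 30.05°  ✓
  (3,4): δ = 115.17°  ·
antipodal pairs: 5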